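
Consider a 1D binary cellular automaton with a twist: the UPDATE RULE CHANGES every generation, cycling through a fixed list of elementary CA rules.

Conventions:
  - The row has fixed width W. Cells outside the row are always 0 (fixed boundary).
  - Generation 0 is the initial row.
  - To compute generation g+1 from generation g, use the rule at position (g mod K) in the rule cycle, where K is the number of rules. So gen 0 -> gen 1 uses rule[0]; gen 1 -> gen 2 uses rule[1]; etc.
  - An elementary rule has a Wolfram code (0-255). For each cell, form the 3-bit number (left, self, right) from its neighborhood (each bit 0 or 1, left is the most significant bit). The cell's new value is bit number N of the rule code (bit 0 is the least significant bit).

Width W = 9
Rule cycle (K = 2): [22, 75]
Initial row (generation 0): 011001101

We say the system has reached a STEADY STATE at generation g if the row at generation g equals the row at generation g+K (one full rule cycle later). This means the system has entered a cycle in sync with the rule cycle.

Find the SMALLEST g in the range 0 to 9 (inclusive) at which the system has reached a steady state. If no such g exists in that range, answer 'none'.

Gen 0: 011001101
Gen 1 (rule 22): 100110001
Gen 2 (rule 75): 001110110
Gen 3 (rule 22): 010000001
Gen 4 (rule 75): 100111110
Gen 5 (rule 22): 111000001
Gen 6 (rule 75): 101011110
Gen 7 (rule 22): 101000001
Gen 8 (rule 75): 000011110
Gen 9 (rule 22): 000100001
Gen 10 (rule 75): 111001110
Gen 11 (rule 22): 000110001

Answer: none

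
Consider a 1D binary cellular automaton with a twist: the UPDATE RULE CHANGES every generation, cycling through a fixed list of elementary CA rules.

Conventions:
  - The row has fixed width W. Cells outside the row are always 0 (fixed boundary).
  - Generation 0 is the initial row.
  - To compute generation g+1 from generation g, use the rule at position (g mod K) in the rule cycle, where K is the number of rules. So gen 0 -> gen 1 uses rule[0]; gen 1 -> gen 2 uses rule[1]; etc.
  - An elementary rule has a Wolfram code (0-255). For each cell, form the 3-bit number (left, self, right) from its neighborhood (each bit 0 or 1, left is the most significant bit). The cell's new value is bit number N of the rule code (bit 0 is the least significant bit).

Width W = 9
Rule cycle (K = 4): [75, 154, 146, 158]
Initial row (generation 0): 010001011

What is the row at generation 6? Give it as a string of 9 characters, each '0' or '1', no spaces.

Gen 0: 010001011
Gen 1 (rule 75): 100110011
Gen 2 (rule 154): 011101110
Gen 3 (rule 146): 101000101
Gen 4 (rule 158): 101101101
Gen 5 (rule 75): 001101100
Gen 6 (rule 154): 011001010

Answer: 011001010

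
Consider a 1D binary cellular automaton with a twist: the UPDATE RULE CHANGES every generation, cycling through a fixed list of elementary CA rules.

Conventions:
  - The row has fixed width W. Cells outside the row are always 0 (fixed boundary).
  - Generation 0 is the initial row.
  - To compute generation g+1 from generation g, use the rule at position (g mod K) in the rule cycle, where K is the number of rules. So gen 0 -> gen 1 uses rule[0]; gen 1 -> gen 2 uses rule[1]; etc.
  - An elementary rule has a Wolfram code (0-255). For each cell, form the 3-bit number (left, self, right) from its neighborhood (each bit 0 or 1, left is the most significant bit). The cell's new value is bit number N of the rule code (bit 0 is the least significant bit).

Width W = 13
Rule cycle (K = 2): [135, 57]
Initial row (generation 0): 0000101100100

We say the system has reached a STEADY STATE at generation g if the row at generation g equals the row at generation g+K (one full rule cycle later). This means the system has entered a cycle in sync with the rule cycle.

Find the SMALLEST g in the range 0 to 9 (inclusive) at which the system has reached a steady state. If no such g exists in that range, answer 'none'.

Gen 0: 0000101100100
Gen 1 (rule 135): 1111100001101
Gen 2 (rule 57): 1000011101010
Gen 3 (rule 135): 1011101001010
Gen 4 (rule 57): 0110010100101
Gen 5 (rule 135): 1000110101101
Gen 6 (rule 57): 0110101011010
Gen 7 (rule 135): 1000101000010
Gen 8 (rule 57): 0110010111001
Gen 9 (rule 135): 1000110010011
Gen 10 (rule 57): 0110101001010
Gen 11 (rule 135): 1000101011010

Answer: none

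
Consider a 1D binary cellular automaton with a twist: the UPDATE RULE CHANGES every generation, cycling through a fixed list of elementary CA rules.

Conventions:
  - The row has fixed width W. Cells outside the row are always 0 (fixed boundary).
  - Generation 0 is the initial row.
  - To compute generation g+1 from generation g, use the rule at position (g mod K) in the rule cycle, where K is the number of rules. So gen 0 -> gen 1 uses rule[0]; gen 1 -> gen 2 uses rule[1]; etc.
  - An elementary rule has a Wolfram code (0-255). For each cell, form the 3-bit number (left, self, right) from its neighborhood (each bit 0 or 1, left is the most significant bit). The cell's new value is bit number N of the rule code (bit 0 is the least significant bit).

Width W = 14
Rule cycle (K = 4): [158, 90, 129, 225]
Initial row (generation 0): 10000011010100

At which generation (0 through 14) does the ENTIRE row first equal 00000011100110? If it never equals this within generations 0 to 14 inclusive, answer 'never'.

Gen 0: 10000011010100
Gen 1 (rule 158): 11000110010110
Gen 2 (rule 90): 11101111100111
Gen 3 (rule 129): 01000111000010
Gen 4 (rule 225): 00010011011000
Gen 5 (rule 158): 00111110010100
Gen 6 (rule 90): 01100011100010
Gen 7 (rule 129): 00001001001000
Gen 8 (rule 225): 11100000000011
Gen 9 (rule 158): 11010000000110
Gen 10 (rule 90): 11001000001111
Gen 11 (rule 129): 00000011100110
Gen 12 (rule 225): 11111001100010
Gen 13 (rule 158): 11110111010111
Gen 14 (rule 90): 10010101000101

Answer: 11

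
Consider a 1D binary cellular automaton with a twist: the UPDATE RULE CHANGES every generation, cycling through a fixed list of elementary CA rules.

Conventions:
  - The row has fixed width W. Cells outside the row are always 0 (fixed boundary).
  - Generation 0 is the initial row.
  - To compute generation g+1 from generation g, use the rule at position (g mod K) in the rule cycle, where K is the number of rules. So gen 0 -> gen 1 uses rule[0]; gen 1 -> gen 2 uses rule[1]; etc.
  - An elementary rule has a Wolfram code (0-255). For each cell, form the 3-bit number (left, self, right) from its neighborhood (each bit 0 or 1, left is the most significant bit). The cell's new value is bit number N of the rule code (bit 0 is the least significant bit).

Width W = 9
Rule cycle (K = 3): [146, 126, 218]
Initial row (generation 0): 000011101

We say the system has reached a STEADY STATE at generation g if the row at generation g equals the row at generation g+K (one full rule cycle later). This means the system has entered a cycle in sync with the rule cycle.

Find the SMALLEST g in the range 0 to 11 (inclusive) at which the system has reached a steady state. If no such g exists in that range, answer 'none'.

Gen 0: 000011101
Gen 1 (rule 146): 000101000
Gen 2 (rule 126): 001111100
Gen 3 (rule 218): 011111110
Gen 4 (rule 146): 101111101
Gen 5 (rule 126): 111000111
Gen 6 (rule 218): 111101111
Gen 7 (rule 146): 011000110
Gen 8 (rule 126): 111101111
Gen 9 (rule 218): 111101111
Gen 10 (rule 146): 011000110
Gen 11 (rule 126): 111101111
Gen 12 (rule 218): 111101111
Gen 13 (rule 146): 011000110
Gen 14 (rule 126): 111101111

Answer: 6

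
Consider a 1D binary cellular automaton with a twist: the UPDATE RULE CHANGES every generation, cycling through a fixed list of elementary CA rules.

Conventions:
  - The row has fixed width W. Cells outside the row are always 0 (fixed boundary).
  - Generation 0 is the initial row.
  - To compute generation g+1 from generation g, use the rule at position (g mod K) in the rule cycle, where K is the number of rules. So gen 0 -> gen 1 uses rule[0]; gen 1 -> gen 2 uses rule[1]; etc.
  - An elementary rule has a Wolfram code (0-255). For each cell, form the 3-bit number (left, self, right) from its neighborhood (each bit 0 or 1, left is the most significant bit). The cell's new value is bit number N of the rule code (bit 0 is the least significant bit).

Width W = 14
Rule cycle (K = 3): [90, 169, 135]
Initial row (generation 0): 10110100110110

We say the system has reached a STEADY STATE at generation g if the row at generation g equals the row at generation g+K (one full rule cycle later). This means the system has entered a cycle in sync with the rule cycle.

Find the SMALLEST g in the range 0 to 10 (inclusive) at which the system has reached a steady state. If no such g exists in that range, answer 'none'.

Answer: none

Derivation:
Gen 0: 10110100110110
Gen 1 (rule 90): 00110011110111
Gen 2 (rule 169): 10100011101110
Gen 3 (rule 135): 10101101000100
Gen 4 (rule 90): 00001100101010
Gen 5 (rule 169): 11101000010100
Gen 6 (rule 135): 01001011110101
Gen 7 (rule 90): 10110010010000
Gen 8 (rule 169): 01100000000111
Gen 9 (rule 135): 10001111111010
Gen 10 (rule 90): 01011000001001
Gen 11 (rule 169): 00110011100000
Gen 12 (rule 135): 11000101001111
Gen 13 (rule 90): 11101000111001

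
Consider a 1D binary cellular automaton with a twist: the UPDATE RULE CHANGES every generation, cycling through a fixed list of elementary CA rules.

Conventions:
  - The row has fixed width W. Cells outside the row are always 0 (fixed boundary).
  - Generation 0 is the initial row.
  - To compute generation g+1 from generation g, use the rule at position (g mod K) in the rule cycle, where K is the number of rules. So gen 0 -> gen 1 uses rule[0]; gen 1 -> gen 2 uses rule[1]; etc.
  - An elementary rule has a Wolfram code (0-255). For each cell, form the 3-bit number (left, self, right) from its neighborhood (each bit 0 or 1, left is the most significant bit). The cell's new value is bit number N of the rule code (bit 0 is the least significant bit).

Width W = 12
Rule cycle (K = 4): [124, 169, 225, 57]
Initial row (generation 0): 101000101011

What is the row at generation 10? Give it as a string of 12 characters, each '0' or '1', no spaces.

Answer: 111001101100

Derivation:
Gen 0: 101000101011
Gen 1 (rule 124): 111100111111
Gen 2 (rule 169): 111000111110
Gen 3 (rule 225): 011010011110
Gen 4 (rule 57): 010101010001
Gen 5 (rule 124): 011111111001
Gen 6 (rule 169): 011111110000
Gen 7 (rule 225): 001111110111
Gen 8 (rule 57): 101000001100
Gen 9 (rule 124): 111100001110
Gen 10 (rule 169): 111001101100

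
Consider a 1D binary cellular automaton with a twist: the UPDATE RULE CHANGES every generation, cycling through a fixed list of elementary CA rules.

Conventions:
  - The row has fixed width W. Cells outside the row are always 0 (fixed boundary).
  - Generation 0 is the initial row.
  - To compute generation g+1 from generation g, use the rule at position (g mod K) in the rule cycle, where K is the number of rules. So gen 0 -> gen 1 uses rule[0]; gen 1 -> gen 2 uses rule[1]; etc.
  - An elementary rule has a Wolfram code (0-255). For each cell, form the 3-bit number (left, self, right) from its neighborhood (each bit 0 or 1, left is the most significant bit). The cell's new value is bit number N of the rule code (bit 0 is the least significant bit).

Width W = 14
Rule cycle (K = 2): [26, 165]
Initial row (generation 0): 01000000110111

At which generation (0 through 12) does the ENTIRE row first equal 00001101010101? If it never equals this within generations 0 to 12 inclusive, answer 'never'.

Gen 0: 01000000110111
Gen 1 (rule 26): 10100001100100
Gen 2 (rule 165): 11101100000101
Gen 3 (rule 26): 10001010001000
Gen 4 (rule 165): 10101110101011
Gen 5 (rule 26): 00001000000010
Gen 6 (rule 165): 11101011111010
Gen 7 (rule 26): 10000010000001
Gen 8 (rule 165): 10111010111101
Gen 9 (rule 26): 00100000100000
Gen 10 (rule 165): 10101110101111
Gen 11 (rule 26): 00001000001000
Gen 12 (rule 165): 11101011101011

Answer: never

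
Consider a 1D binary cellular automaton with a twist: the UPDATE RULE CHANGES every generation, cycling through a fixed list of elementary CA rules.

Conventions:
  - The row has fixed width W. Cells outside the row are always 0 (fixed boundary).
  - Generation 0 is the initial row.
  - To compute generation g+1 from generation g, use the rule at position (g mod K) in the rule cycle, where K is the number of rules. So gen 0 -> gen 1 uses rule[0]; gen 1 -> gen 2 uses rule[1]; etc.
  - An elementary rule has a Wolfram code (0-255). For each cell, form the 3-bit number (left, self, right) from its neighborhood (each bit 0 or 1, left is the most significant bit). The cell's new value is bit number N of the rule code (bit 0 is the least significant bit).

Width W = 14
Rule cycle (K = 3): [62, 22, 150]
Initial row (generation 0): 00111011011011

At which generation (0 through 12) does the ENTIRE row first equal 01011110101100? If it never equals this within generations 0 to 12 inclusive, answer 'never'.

Gen 0: 00111011011011
Gen 1 (rule 62): 01100110110110
Gen 2 (rule 22): 10011000000001
Gen 3 (rule 150): 11100100000011
Gen 4 (rule 62): 10011110000110
Gen 5 (rule 22): 11100001001001
Gen 6 (rule 150): 01010011111111
Gen 7 (rule 62): 11111110000000
Gen 8 (rule 22): 00000001000000
Gen 9 (rule 150): 00000011100000
Gen 10 (rule 62): 00000110010000
Gen 11 (rule 22): 00001001111000
Gen 12 (rule 150): 00011110110100

Answer: never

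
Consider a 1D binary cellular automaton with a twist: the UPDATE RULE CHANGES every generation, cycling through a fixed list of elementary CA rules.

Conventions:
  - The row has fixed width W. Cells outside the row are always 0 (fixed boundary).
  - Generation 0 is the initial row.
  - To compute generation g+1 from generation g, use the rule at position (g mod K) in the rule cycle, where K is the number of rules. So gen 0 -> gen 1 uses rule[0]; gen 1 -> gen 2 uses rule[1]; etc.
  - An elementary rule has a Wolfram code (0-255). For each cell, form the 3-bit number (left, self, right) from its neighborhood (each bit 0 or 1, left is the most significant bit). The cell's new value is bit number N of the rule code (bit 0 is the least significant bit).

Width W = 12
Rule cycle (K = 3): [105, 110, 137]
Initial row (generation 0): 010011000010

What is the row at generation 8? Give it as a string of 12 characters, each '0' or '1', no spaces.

Answer: 100010001110

Derivation:
Gen 0: 010011000010
Gen 1 (rule 105): 000011011000
Gen 2 (rule 110): 000111111000
Gen 3 (rule 137): 110111110011
Gen 4 (rule 105): 111100010011
Gen 5 (rule 110): 100100110111
Gen 6 (rule 137): 000000100110
Gen 7 (rule 105): 111110000110
Gen 8 (rule 110): 100010001110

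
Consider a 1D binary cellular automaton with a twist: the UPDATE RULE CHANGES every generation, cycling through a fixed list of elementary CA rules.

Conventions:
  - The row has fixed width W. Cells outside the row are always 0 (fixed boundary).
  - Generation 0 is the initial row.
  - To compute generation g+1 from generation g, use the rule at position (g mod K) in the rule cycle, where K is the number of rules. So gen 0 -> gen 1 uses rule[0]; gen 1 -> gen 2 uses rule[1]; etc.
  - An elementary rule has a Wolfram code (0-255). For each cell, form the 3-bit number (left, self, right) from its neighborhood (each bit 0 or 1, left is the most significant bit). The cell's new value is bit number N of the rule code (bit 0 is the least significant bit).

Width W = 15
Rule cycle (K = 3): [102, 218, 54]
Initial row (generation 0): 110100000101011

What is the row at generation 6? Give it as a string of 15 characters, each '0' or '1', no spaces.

Gen 0: 110100000101011
Gen 1 (rule 102): 011100001111101
Gen 2 (rule 218): 111110011111100
Gen 3 (rule 54): 000001100000010
Gen 4 (rule 102): 000010100000110
Gen 5 (rule 218): 000100010001111
Gen 6 (rule 54): 001110111010000

Answer: 001110111010000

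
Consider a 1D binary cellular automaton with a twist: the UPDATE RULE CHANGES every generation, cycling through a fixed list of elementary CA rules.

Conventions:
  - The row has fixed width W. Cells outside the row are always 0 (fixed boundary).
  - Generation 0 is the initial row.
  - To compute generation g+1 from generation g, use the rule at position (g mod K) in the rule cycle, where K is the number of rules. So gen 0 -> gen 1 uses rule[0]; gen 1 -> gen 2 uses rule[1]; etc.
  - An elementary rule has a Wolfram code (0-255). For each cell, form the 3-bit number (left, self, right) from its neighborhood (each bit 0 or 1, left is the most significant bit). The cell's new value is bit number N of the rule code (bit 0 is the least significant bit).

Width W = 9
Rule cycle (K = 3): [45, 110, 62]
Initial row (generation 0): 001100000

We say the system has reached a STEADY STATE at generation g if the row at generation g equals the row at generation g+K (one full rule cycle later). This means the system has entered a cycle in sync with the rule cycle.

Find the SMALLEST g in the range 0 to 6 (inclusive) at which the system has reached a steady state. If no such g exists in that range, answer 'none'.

Answer: none

Derivation:
Gen 0: 001100000
Gen 1 (rule 45): 101001111
Gen 2 (rule 110): 111011001
Gen 3 (rule 62): 100110111
Gen 4 (rule 45): 100101100
Gen 5 (rule 110): 101111100
Gen 6 (rule 62): 111000010
Gen 7 (rule 45): 100011010
Gen 8 (rule 110): 100111110
Gen 9 (rule 62): 111100001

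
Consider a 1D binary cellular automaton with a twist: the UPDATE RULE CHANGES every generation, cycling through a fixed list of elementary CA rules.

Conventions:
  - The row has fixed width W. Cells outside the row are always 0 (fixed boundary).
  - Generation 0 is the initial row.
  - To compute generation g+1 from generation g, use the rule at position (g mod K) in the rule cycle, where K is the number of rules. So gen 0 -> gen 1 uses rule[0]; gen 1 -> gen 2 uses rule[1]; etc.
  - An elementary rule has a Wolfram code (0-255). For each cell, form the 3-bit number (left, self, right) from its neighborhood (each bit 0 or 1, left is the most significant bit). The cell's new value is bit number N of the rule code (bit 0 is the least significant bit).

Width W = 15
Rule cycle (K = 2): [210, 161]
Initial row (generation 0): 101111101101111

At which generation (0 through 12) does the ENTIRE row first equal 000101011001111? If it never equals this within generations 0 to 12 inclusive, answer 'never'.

Gen 0: 101111101101111
Gen 1 (rule 210): 000111100100111
Gen 2 (rule 161): 110011000000010
Gen 3 (rule 210): 011101100000101
Gen 4 (rule 161): 001010001110010
Gen 5 (rule 210): 010001010111101
Gen 6 (rule 161): 000100101011010
Gen 7 (rule 210): 001011000001001
Gen 8 (rule 161): 100100011100000
Gen 9 (rule 210): 011010101110000
Gen 10 (rule 161): 000101010100111
Gen 11 (rule 210): 001000000011011
Gen 12 (rule 161): 100011111000100

Answer: never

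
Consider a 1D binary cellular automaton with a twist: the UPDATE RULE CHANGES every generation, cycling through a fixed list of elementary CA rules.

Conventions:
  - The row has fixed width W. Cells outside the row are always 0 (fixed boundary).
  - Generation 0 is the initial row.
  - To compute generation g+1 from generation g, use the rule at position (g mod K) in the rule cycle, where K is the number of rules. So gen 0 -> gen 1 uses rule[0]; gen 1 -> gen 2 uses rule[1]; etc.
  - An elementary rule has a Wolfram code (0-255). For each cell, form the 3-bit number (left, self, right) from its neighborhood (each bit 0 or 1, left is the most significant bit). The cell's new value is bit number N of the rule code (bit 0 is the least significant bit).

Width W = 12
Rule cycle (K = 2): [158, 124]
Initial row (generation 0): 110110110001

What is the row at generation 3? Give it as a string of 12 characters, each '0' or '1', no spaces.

Gen 0: 110110110001
Gen 1 (rule 158): 100100101011
Gen 2 (rule 124): 110110111111
Gen 3 (rule 158): 100100111110

Answer: 100100111110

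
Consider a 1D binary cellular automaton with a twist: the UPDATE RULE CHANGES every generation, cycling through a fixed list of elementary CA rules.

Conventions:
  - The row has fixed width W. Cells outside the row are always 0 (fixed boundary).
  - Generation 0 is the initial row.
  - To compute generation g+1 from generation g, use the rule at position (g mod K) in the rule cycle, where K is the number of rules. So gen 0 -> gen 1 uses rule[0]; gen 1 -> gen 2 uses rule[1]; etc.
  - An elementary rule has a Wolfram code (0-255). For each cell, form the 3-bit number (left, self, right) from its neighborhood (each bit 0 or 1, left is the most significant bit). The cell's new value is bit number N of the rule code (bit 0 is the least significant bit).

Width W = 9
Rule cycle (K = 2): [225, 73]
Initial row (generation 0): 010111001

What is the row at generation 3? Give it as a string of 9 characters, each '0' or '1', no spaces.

Gen 0: 010111001
Gen 1 (rule 225): 001011000
Gen 2 (rule 73): 100011011
Gen 3 (rule 225): 001001101

Answer: 001001101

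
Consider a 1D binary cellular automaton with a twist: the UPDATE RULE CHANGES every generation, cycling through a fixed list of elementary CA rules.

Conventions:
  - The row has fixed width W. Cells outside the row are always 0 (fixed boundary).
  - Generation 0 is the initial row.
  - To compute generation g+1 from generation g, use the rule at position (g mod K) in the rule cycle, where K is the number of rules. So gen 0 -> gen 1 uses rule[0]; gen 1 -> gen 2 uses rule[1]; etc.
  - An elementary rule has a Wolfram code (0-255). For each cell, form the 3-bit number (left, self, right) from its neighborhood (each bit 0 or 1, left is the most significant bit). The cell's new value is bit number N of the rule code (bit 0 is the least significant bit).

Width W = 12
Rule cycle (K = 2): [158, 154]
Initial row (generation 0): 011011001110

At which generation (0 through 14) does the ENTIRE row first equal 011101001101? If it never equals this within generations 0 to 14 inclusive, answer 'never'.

Answer: 7

Derivation:
Gen 0: 011011001110
Gen 1 (rule 158): 110010111101
Gen 2 (rule 154): 101100111000
Gen 3 (rule 158): 101011110100
Gen 4 (rule 154): 000011100010
Gen 5 (rule 158): 000111010111
Gen 6 (rule 154): 001110000110
Gen 7 (rule 158): 011101001101
Gen 8 (rule 154): 111000111000
Gen 9 (rule 158): 110101110100
Gen 10 (rule 154): 100001100010
Gen 11 (rule 158): 110011010111
Gen 12 (rule 154): 101110000110
Gen 13 (rule 158): 101101001101
Gen 14 (rule 154): 001000111000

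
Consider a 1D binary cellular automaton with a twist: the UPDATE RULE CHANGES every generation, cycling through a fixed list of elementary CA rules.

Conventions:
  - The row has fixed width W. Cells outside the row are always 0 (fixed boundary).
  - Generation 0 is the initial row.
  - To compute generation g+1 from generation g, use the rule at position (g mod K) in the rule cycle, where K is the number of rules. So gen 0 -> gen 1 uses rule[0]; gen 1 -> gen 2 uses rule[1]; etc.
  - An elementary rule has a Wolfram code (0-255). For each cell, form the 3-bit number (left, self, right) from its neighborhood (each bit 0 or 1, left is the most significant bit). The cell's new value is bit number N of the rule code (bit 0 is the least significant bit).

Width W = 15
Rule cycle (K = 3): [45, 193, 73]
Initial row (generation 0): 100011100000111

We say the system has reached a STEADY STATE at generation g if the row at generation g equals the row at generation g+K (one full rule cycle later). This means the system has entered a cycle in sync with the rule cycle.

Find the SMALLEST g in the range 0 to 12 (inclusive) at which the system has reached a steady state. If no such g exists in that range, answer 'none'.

Answer: none

Derivation:
Gen 0: 100011100000111
Gen 1 (rule 45): 101010001110100
Gen 2 (rule 193): 000000100110001
Gen 3 (rule 73): 111110000110100
Gen 4 (rule 45): 100000110101101
Gen 5 (rule 193): 001110010000100
Gen 6 (rule 73): 101010000110001
Gen 7 (rule 45): 111110110100101
Gen 8 (rule 193): 011110010000000
Gen 9 (rule 73): 010010000111111
Gen 10 (rule 45): 010010110100000
Gen 11 (rule 193): 000000010001111
Gen 12 (rule 73): 111111000101001
Gen 13 (rule 45): 100000010111001
Gen 14 (rule 193): 001111000011000
Gen 15 (rule 73): 101001011011011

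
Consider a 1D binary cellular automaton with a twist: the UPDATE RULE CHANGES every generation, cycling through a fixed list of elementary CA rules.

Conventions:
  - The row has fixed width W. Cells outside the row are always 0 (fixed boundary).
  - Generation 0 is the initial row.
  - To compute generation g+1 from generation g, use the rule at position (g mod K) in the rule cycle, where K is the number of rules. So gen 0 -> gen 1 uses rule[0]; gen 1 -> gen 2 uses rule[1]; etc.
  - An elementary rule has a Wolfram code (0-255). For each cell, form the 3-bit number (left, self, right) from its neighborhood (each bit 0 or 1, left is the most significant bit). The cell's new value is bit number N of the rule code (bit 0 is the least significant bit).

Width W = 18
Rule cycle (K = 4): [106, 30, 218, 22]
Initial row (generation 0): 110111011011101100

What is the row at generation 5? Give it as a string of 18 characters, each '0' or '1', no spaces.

Gen 0: 110111011011101100
Gen 1 (rule 106): 111101111110111100
Gen 2 (rule 30): 100001000000100010
Gen 3 (rule 218): 010010100001010101
Gen 4 (rule 22): 111110110011010101
Gen 5 (rule 106): 100011110111101010

Answer: 100011110111101010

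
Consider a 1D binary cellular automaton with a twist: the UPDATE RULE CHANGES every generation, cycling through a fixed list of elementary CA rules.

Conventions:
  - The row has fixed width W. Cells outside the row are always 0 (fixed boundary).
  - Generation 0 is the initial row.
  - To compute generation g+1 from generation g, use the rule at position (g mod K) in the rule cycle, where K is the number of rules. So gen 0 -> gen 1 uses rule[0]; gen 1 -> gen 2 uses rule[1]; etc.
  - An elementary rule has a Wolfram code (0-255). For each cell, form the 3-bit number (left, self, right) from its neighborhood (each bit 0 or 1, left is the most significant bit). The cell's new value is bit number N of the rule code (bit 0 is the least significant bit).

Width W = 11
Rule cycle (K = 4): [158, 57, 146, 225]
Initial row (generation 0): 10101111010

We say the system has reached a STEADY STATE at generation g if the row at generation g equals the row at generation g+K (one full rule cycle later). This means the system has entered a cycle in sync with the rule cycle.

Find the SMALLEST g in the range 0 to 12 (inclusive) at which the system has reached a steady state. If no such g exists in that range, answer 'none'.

Gen 0: 10101111010
Gen 1 (rule 158): 10101110011
Gen 2 (rule 57): 01011001010
Gen 3 (rule 146): 10000110001
Gen 4 (rule 225): 00110010100
Gen 5 (rule 158): 01101110110
Gen 6 (rule 57): 01011001101
Gen 7 (rule 146): 10000110000
Gen 8 (rule 225): 00110010111
Gen 9 (rule 158): 01101110110
Gen 10 (rule 57): 01011001101
Gen 11 (rule 146): 10000110000
Gen 12 (rule 225): 00110010111
Gen 13 (rule 158): 01101110110
Gen 14 (rule 57): 01011001101
Gen 15 (rule 146): 10000110000
Gen 16 (rule 225): 00110010111

Answer: 5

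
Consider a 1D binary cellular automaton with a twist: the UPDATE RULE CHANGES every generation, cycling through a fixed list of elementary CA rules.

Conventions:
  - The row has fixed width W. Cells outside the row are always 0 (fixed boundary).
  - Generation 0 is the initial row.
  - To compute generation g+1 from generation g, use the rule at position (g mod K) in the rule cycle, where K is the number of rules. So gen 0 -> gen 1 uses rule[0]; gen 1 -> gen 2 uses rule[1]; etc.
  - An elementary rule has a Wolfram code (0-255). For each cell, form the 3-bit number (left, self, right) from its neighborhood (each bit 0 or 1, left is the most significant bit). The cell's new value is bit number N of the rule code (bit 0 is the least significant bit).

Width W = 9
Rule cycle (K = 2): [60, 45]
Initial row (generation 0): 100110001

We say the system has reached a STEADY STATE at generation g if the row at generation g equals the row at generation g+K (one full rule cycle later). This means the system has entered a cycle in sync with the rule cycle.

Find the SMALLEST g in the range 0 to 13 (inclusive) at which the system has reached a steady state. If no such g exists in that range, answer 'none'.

Gen 0: 100110001
Gen 1 (rule 60): 110101001
Gen 2 (rule 45): 101111001
Gen 3 (rule 60): 111000101
Gen 4 (rule 45): 100010111
Gen 5 (rule 60): 110011100
Gen 6 (rule 45): 100010001
Gen 7 (rule 60): 110011001
Gen 8 (rule 45): 100010001
Gen 9 (rule 60): 110011001
Gen 10 (rule 45): 100010001
Gen 11 (rule 60): 110011001
Gen 12 (rule 45): 100010001
Gen 13 (rule 60): 110011001
Gen 14 (rule 45): 100010001
Gen 15 (rule 60): 110011001

Answer: 6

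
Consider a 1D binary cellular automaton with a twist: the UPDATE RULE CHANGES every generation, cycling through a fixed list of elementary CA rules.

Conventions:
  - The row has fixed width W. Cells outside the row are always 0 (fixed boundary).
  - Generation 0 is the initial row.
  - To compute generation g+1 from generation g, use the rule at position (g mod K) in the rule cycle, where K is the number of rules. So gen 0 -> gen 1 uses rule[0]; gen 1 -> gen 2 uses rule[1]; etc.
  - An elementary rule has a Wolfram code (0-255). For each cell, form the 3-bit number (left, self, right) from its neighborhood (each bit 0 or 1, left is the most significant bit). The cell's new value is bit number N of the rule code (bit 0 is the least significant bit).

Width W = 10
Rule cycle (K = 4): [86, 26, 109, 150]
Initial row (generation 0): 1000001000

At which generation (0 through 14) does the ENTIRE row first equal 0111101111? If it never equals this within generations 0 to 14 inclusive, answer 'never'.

Answer: 4

Derivation:
Gen 0: 1000001000
Gen 1 (rule 86): 1100011100
Gen 2 (rule 26): 1010110010
Gen 3 (rule 109): 1111110010
Gen 4 (rule 150): 0111101111
Gen 5 (rule 86): 1000100001
Gen 6 (rule 26): 0101010010
Gen 7 (rule 109): 0111110010
Gen 8 (rule 150): 1011101111
Gen 9 (rule 86): 1000100001
Gen 10 (rule 26): 0101010010
Gen 11 (rule 109): 0111110010
Gen 12 (rule 150): 1011101111
Gen 13 (rule 86): 1000100001
Gen 14 (rule 26): 0101010010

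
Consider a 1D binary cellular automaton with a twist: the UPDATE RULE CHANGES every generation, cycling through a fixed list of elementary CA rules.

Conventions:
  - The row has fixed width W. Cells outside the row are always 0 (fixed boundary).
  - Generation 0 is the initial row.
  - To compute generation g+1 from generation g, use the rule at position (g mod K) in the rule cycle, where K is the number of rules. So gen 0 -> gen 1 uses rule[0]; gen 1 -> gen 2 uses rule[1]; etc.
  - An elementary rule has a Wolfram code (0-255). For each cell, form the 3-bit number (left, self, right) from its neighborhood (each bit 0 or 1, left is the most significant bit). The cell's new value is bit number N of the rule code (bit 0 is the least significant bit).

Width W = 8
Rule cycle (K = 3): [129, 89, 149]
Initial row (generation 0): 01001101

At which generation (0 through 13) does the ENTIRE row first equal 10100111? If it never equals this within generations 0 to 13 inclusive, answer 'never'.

Answer: 5

Derivation:
Gen 0: 01001101
Gen 1 (rule 129): 00000000
Gen 2 (rule 89): 11111111
Gen 3 (rule 149): 01111110
Gen 4 (rule 129): 00111100
Gen 5 (rule 89): 10100111
Gen 6 (rule 149): 10110010
Gen 7 (rule 129): 00000000
Gen 8 (rule 89): 11111111
Gen 9 (rule 149): 01111110
Gen 10 (rule 129): 00111100
Gen 11 (rule 89): 10100111
Gen 12 (rule 149): 10110010
Gen 13 (rule 129): 00000000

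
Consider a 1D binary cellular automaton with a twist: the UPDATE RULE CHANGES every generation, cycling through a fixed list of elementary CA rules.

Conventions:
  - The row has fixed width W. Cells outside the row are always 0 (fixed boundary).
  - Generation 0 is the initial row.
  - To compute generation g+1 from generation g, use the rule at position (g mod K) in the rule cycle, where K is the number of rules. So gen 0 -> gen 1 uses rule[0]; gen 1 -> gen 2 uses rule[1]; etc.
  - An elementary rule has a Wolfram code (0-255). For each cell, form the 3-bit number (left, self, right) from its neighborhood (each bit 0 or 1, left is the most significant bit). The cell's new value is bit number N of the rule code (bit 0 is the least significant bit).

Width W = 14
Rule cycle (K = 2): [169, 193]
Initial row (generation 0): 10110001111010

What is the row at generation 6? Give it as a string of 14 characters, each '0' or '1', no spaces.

Answer: 00110000011101

Derivation:
Gen 0: 10110001111010
Gen 1 (rule 169): 01100101110100
Gen 2 (rule 193): 00100000110001
Gen 3 (rule 169): 10001110100100
Gen 4 (rule 193): 00100110000001
Gen 5 (rule 169): 10000100111100
Gen 6 (rule 193): 00110000011101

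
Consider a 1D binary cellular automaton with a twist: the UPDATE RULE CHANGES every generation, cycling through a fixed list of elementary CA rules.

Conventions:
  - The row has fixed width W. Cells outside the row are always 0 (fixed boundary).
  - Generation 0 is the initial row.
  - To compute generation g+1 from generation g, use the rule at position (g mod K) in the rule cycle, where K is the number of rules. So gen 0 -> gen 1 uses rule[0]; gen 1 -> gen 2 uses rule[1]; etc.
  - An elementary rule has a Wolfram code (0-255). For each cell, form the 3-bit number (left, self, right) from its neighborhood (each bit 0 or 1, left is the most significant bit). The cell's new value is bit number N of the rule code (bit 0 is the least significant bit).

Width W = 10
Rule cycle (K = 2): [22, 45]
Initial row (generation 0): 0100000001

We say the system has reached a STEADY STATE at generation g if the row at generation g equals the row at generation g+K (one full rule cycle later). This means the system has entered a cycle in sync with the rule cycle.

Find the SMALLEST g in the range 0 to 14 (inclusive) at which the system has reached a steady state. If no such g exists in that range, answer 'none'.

Gen 0: 0100000001
Gen 1 (rule 22): 1110000011
Gen 2 (rule 45): 1000111010
Gen 3 (rule 22): 1101000011
Gen 4 (rule 45): 1011011010
Gen 5 (rule 22): 1000000011
Gen 6 (rule 45): 1011111010
Gen 7 (rule 22): 1000000011
Gen 8 (rule 45): 1011111010
Gen 9 (rule 22): 1000000011
Gen 10 (rule 45): 1011111010
Gen 11 (rule 22): 1000000011
Gen 12 (rule 45): 1011111010
Gen 13 (rule 22): 1000000011
Gen 14 (rule 45): 1011111010
Gen 15 (rule 22): 1000000011
Gen 16 (rule 45): 1011111010

Answer: 5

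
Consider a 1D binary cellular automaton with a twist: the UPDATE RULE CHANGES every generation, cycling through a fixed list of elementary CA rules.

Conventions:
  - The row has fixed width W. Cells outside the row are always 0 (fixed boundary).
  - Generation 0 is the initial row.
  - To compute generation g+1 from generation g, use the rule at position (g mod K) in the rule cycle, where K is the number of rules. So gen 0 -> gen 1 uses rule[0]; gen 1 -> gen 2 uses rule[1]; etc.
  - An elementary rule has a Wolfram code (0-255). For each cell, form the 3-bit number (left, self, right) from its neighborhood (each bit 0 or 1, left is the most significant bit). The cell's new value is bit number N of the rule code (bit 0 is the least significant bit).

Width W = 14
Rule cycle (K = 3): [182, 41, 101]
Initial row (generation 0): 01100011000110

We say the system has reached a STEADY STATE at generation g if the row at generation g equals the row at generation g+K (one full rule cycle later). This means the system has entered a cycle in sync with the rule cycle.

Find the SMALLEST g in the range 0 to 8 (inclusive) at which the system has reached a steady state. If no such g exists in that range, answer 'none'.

Answer: none

Derivation:
Gen 0: 01100011000110
Gen 1 (rule 182): 10010100101001
Gen 2 (rule 41): 00001000010000
Gen 3 (rule 101): 11101011010111
Gen 4 (rule 182): 01011100111010
Gen 5 (rule 41): 00110000100100
Gen 6 (rule 101): 10010110100101
Gen 7 (rule 182): 11111001111111
Gen 8 (rule 41): 10000001000000
Gen 9 (rule 101): 10111101011111
Gen 10 (rule 182): 11011011101110
Gen 11 (rule 41): 10110110011000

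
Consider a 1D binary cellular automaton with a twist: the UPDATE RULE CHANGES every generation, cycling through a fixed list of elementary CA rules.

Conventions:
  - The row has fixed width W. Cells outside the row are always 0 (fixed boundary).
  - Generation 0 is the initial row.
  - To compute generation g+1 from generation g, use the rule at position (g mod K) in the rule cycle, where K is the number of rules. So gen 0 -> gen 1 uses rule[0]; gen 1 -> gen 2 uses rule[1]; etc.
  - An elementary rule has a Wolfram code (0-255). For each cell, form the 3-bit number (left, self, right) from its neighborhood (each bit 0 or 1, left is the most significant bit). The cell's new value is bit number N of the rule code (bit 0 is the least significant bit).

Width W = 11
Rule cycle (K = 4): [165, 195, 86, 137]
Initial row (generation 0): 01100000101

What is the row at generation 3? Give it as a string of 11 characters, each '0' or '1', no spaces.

Answer: 00010011101

Derivation:
Gen 0: 01100000101
Gen 1 (rule 165): 00001110111
Gen 2 (rule 195): 11110110011
Gen 3 (rule 86): 00010011101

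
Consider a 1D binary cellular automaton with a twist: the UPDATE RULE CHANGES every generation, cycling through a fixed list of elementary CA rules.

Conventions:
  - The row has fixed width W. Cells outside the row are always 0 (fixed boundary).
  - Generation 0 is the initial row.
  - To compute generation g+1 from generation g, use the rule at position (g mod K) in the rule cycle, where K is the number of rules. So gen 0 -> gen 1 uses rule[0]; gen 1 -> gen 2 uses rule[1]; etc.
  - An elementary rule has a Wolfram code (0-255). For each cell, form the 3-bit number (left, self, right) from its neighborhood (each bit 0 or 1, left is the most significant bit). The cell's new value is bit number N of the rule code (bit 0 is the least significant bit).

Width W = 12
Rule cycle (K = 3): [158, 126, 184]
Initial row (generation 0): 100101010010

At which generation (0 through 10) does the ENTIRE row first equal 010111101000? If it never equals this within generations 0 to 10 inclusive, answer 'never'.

Gen 0: 100101010010
Gen 1 (rule 158): 111101011111
Gen 2 (rule 126): 100111110001
Gen 3 (rule 184): 010111101000
Gen 4 (rule 158): 110111001100
Gen 5 (rule 126): 111101111110
Gen 6 (rule 184): 111011111101
Gen 7 (rule 158): 110011111001
Gen 8 (rule 126): 111110001111
Gen 9 (rule 184): 111101001110
Gen 10 (rule 158): 111001111101

Answer: 3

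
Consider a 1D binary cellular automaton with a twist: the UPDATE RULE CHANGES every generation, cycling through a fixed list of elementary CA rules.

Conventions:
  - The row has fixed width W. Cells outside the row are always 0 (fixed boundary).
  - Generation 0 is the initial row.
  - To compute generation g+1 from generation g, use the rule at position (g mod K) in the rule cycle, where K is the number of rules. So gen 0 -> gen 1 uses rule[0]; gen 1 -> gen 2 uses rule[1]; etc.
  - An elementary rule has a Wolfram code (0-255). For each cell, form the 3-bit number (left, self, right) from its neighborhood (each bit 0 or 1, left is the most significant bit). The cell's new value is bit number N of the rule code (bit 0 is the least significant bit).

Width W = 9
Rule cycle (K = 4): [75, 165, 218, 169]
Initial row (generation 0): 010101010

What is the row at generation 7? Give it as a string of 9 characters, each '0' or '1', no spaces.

Answer: 000011001

Derivation:
Gen 0: 010101010
Gen 1 (rule 75): 100000000
Gen 2 (rule 165): 101111111
Gen 3 (rule 218): 001111111
Gen 4 (rule 169): 101111110
Gen 5 (rule 75): 001000010
Gen 6 (rule 165): 101011010
Gen 7 (rule 218): 000011001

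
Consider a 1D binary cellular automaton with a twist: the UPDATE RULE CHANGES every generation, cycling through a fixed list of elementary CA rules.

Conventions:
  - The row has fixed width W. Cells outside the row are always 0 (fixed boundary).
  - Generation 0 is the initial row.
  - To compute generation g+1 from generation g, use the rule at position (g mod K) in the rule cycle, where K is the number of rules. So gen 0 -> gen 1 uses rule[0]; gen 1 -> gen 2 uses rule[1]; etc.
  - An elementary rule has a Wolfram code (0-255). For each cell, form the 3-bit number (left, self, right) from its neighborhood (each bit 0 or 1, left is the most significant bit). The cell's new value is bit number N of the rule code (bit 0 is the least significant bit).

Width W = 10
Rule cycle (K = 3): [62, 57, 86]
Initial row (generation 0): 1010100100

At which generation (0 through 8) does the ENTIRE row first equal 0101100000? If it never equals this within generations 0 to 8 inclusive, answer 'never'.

Answer: 8

Derivation:
Gen 0: 1010100100
Gen 1 (rule 62): 1111111110
Gen 2 (rule 57): 1000000001
Gen 3 (rule 86): 1100000011
Gen 4 (rule 62): 1010000110
Gen 5 (rule 57): 0101110101
Gen 6 (rule 86): 1100010101
Gen 7 (rule 62): 1010111111
Gen 8 (rule 57): 0101100000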